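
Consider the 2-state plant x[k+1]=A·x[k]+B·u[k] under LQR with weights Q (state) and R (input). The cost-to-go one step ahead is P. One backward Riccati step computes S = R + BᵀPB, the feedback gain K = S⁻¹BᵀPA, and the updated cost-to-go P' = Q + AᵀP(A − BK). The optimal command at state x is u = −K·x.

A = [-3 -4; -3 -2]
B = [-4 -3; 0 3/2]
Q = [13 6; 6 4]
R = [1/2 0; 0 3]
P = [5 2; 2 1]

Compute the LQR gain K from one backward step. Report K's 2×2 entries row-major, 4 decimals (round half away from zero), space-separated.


1.1399 1.2323 -0.1617 -0.0668

BᵀP = [-20.0000 -8.0000; -12.0000 -4.5000]
S = R + BᵀPB = [1/2 0; 0 3] + [80.0000 48.0000; 48.0000 29.2500] = [80.5000 48.0000; 48.0000 32.2500]
BᵀPA = [84.0000 96.0000; 49.5000 57.0000]
K = S⁻¹·BᵀPA = [1.1399 1.2323; -0.1617 -0.0668]
A−BK = [1.0745 0.7291; -2.7574 -1.8999]
AᵀP(A−BK) = [2.2529 1.7869; 1.7869 1.4994]
P' = Q + AᵀP(A−BK) = [15.2529 7.7869; 7.7869 5.4994]
tr(P') = 20.7522


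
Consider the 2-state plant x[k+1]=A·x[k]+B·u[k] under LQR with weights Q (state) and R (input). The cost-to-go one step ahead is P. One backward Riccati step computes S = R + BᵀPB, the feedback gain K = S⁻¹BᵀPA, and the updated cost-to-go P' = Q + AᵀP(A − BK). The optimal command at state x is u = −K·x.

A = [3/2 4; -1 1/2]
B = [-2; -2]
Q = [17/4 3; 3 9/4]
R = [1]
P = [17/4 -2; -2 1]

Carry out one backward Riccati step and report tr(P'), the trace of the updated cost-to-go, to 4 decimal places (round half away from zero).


22.3854

BᵀP = [-4.5000 2.0000]
S = R + BᵀPB = [1] + [5.0000] = [6.0000]
BᵀPA = [-8.7500 -17.0000]
K = S⁻¹·BᵀPA = [-1.4583 -2.8333]
A−BK = [-1.4167 -1.6667; -3.9167 -5.1667]
AᵀP(A−BK) = [3.8021 6.7083; 6.7083 12.0833]
P' = Q + AᵀP(A−BK) = [8.0521 9.7083; 9.7083 14.3333]
tr(P') = 22.3854


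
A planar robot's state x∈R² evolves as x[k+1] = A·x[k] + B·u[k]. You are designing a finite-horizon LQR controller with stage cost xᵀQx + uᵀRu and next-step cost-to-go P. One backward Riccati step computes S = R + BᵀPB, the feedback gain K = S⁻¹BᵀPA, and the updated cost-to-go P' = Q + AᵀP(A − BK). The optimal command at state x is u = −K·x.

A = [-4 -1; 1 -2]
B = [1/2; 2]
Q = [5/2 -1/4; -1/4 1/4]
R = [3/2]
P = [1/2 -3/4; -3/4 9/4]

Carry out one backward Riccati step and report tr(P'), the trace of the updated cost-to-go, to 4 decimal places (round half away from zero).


BᵀP = [-1.2500 4.1250]
S = R + BᵀPB = [3/2] + [7.6250] = [9.1250]
BᵀPA = [9.1250 -7.0000]
K = S⁻¹·BᵀPA = [1.0000 -0.7671]
A−BK = [-4.5000 -0.6164; -1.0000 -0.4658]
AᵀP(A−BK) = [7.1250 -0.7500; -0.7500 1.1301]
P' = Q + AᵀP(A−BK) = [9.6250 -1.0000; -1.0000 1.3801]
tr(P') = 11.0051

11.0051


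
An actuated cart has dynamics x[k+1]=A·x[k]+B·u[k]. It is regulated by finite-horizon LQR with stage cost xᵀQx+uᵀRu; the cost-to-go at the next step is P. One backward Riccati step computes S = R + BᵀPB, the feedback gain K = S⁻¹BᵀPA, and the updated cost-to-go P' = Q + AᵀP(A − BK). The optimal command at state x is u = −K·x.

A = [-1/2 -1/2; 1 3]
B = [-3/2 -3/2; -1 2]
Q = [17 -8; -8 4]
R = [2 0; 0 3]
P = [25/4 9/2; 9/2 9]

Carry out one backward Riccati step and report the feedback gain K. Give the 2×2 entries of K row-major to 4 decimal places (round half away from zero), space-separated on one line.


-0.1206 -0.7723 0.3894 0.9855

BᵀP = [-13.8750 -15.7500; -0.3750 11.2500]
S = R + BᵀPB = [2 0; 0 3] + [36.5625 -10.6875; -10.6875 23.0625] = [38.5625 -10.6875; -10.6875 26.0625]
BᵀPA = [-8.8125 -40.3125; 11.4375 33.9375]
K = S⁻¹·BᵀPA = [-0.1206 -0.7723; 0.3894 0.9855]
A−BK = [-0.0968 -0.1802; 0.1006 0.2568]
AᵀP(A−BK) = [0.5460 1.4856; 1.4856 4.4862]
P' = Q + AᵀP(A−BK) = [17.5460 -6.5144; -6.5144 8.4862]
tr(P') = 26.0322


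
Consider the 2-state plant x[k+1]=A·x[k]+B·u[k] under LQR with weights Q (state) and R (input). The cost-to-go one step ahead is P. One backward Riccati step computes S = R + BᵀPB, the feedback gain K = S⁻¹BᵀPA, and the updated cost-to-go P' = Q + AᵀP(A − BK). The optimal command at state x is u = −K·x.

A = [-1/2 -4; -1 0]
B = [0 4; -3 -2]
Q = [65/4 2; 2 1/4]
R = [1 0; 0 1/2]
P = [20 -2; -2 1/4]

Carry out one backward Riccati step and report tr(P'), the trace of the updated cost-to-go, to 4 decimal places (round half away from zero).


17.1493

BᵀP = [6.0000 -0.7500; 84.0000 -8.5000]
S = R + BᵀPB = [1 0; 0 1/2] + [2.2500 25.5000; 25.5000 353.0000] = [3.2500 25.5000; 25.5000 353.5000]
BᵀPA = [-2.2500 -24.0000; -33.5000 -336.0000]
K = S⁻¹·BᵀPA = [0.1181 0.1685; -0.1033 -0.9626]
A−BK = [-0.0869 -0.1494; -0.8523 -1.4199]
AᵀP(A−BK) = [0.0557 0.1304; 0.1304 0.5936]
P' = Q + AᵀP(A−BK) = [16.3057 2.1304; 2.1304 0.8436]
tr(P') = 17.1493


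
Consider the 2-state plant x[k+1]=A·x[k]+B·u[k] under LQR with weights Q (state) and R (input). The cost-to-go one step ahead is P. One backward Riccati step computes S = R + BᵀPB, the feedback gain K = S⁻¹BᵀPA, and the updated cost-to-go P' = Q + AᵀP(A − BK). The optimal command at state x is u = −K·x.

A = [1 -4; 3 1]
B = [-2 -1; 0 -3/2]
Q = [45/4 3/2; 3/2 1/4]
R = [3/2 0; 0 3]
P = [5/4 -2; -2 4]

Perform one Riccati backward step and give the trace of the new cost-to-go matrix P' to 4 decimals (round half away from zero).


25.5645

BᵀP = [-2.5000 4.0000; 1.7500 -4.0000]
S = R + BᵀPB = [3/2 0; 0 3] + [5.0000 -3.5000; -3.5000 4.2500] = [6.5000 -3.5000; -3.5000 7.2500]
BᵀPA = [9.5000 14.0000; -10.2500 -11.0000]
K = S⁻¹·BᵀPA = [0.9462 1.8065; -0.9570 -0.6452]
A−BK = [1.9355 -1.0323; 1.5645 0.0323]
AᵀP(A−BK) = [6.4516 5.2258; 5.2258 7.6129]
P' = Q + AᵀP(A−BK) = [17.7016 6.7258; 6.7258 7.8629]
tr(P') = 25.5645


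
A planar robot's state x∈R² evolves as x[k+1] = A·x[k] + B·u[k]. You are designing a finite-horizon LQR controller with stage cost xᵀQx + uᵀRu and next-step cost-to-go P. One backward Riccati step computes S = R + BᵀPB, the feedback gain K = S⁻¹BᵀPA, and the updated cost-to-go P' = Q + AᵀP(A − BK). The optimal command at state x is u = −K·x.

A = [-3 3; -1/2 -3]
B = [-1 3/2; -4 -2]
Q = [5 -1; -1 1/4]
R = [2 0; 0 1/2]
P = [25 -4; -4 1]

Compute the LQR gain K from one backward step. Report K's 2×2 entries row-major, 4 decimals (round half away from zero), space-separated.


0.6660 -0.1620 -1.4573 1.8680

BᵀP = [-9.0000 0.0000; 45.5000 -8.0000]
S = R + BᵀPB = [2 0; 0 1/2] + [9.0000 -13.5000; -13.5000 84.2500] = [11.0000 -13.5000; -13.5000 84.7500]
BᵀPA = [27.0000 -27.0000; -132.5000 160.5000]
K = S⁻¹·BᵀPA = [0.6660 -0.1620; -1.4573 1.8680]
A−BK = [-0.1480 0.0360; -0.7507 0.0880]
AᵀP(A−BK) = [2.1713 -1.6160; -1.6160 1.8120]
P' = Q + AᵀP(A−BK) = [7.1713 -2.6160; -2.6160 2.0620]
tr(P') = 9.2333


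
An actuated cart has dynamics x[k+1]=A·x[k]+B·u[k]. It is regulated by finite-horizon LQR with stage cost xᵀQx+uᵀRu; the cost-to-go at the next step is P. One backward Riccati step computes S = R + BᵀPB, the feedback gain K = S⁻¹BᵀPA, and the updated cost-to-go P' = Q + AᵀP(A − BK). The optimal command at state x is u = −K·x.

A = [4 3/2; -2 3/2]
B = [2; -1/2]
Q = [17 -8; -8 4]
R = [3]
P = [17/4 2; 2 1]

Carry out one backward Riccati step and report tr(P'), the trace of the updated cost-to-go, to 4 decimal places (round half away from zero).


32.5048

BᵀP = [7.5000 3.5000]
S = R + BᵀPB = [3] + [13.2500] = [16.2500]
BᵀPA = [23.0000 16.5000]
K = S⁻¹·BᵀPA = [1.4154 1.0154]
A−BK = [1.1692 -0.5308; -1.2923 2.0077]
AᵀP(A−BK) = [7.4462 5.1462; 5.1462 4.0587]
P' = Q + AᵀP(A−BK) = [24.4462 -2.8538; -2.8538 8.0587]
tr(P') = 32.5048


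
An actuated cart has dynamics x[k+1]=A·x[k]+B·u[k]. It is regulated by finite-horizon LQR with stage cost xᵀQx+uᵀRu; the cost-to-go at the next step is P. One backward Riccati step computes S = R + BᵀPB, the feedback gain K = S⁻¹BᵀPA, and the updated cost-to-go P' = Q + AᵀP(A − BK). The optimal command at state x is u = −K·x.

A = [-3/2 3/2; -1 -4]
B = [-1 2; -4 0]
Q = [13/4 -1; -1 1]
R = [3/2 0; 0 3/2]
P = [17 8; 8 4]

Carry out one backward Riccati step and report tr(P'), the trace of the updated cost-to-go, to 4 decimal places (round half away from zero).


BᵀP = [-49.0000 -24.0000; 34.0000 16.0000]
S = R + BᵀPB = [3/2 0; 0 3/2] + [145.0000 -98.0000; -98.0000 68.0000] = [146.5000 -98.0000; -98.0000 69.5000]
BᵀPA = [97.5000 22.5000; -67.0000 -13.0000]
K = S⁻¹·BᵀPA = [0.3639 0.5015; -0.4509 0.5201]
A−BK = [-0.2343 0.9613; 0.4556 -1.9939]
AᵀP(A−BK) = [0.5592 -0.2995; -0.2995 1.7275]
P' = Q + AᵀP(A−BK) = [3.8092 -1.2995; -1.2995 2.7275]
tr(P') = 6.5367

6.5367


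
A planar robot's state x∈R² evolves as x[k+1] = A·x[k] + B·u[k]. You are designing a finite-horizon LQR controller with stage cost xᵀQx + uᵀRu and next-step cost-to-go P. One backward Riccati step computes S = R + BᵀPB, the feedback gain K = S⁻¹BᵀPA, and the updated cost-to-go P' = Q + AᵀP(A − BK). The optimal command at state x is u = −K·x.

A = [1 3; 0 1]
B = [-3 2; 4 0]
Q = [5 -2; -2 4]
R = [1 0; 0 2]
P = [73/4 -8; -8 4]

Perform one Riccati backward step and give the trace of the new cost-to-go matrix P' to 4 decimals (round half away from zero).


12.1183

BᵀP = [-86.7500 40.0000; 36.5000 -16.0000]
S = R + BᵀPB = [1 0; 0 2] + [420.2500 -173.5000; -173.5000 73.0000] = [421.2500 -173.5000; -173.5000 75.0000]
BᵀPA = [-86.7500 -220.2500; 36.5000 93.5000]
K = S⁻¹·BᵀPA = [-0.1163 -0.1988; 0.2176 0.7868]
A−BK = [0.2159 0.8300; 0.4653 1.7952]
AᵀP(A−BK) = [0.2176 0.7868; 0.7868 2.9008]
P' = Q + AᵀP(A−BK) = [5.2176 -1.2132; -1.2132 6.9008]
tr(P') = 12.1183


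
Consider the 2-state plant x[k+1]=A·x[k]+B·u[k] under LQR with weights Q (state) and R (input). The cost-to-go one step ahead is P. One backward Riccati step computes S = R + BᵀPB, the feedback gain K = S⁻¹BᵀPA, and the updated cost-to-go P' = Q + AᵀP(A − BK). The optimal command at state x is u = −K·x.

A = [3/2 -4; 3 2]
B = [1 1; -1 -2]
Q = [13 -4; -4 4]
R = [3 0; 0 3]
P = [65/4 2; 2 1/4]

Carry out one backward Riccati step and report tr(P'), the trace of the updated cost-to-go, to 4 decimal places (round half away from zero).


51.8577

BᵀP = [14.2500 1.7500; 12.2500 1.5000]
S = R + BᵀPB = [3 0; 0 3] + [12.5000 10.7500; 10.7500 9.2500] = [15.5000 10.7500; 10.7500 12.2500]
BᵀPA = [26.6250 -53.5000; 22.8750 -46.0000]
K = S⁻¹·BᵀPA = [1.0799 -2.1648; 0.9197 -1.8553]
A−BK = [-0.4996 0.0202; 5.9193 -3.8755]
AᵀP(A−BK) = [7.0225 -13.9201; -13.9201 27.8352]
P' = Q + AᵀP(A−BK) = [20.0225 -17.9201; -17.9201 31.8352]
tr(P') = 51.8577


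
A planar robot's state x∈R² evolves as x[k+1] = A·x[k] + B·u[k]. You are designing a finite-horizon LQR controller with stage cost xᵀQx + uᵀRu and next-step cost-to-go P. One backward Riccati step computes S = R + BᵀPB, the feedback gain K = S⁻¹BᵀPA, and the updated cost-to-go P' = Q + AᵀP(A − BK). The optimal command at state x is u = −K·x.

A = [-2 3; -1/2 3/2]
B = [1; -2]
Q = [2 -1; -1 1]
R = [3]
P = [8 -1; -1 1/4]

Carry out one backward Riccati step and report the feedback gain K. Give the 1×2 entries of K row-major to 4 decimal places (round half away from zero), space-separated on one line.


-1.2031 1.7344

BᵀP = [10.0000 -1.5000]
S = R + BᵀPB = [3] + [13.0000] = [16.0000]
BᵀPA = [-19.2500 27.7500]
K = S⁻¹·BᵀPA = [-1.2031 1.7344]
A−BK = [-0.7969 1.2656; -2.9063 4.9688]
AᵀP(A−BK) = [6.9023 -10.3008; -10.3008 15.4336]
P' = Q + AᵀP(A−BK) = [8.9023 -11.3008; -11.3008 16.4336]
tr(P') = 25.3359


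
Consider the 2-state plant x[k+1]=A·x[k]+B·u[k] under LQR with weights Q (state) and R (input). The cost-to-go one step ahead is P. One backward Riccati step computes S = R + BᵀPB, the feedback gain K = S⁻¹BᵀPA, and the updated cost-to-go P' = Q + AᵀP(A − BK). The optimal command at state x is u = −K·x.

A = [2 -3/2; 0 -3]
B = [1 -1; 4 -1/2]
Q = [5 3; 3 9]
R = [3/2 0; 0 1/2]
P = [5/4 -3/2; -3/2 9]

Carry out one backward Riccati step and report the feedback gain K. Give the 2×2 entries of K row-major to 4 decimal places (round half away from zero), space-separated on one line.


BᵀP = [-4.7500 34.5000; -0.5000 -3.0000]
S = R + BᵀPB = [3/2 0; 0 1/2] + [133.2500 -12.5000; -12.5000 2.0000] = [134.7500 -12.5000; -12.5000 2.5000]
BᵀPA = [-9.5000 -96.3750; -1.0000 9.7500]
K = S⁻¹·BᵀPA = [-0.2007 -0.6592; -1.4035 0.6042]
A−BK = [0.7972 -0.2367; 0.1010 -0.0612]
AᵀP(A−BK) = [1.6900 -0.4080; -0.4080 0.8946]
P' = Q + AᵀP(A−BK) = [6.6900 2.5920; 2.5920 9.8946]
tr(P') = 16.5845

-0.2007 -0.6592 -1.4035 0.6042


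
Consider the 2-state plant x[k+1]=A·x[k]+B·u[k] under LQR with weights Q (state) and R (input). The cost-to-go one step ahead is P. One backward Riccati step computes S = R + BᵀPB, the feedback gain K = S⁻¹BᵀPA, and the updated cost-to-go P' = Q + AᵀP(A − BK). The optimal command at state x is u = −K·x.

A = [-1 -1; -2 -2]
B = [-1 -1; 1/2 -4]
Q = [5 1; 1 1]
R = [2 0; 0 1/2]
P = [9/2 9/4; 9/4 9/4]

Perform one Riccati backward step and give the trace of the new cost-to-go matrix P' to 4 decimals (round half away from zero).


BᵀP = [-3.3750 -1.1250; -13.5000 -11.2500]
S = R + BᵀPB = [2 0; 0 1/2] + [2.8125 7.8750; 7.8750 58.5000] = [4.8125 7.8750; 7.8750 59.0000]
BᵀPA = [5.6250 5.6250; 36.0000 36.0000]
K = S⁻¹·BᵀPA = [0.2180 0.2180; 0.5811 0.5811]
A−BK = [-0.2009 -0.2009; 0.2153 0.2153]
AᵀP(A−BK) = [0.3552 0.3552; 0.3552 0.3552]
P' = Q + AᵀP(A−BK) = [5.3552 1.3552; 1.3552 1.3552]
tr(P') = 6.7103

6.7103


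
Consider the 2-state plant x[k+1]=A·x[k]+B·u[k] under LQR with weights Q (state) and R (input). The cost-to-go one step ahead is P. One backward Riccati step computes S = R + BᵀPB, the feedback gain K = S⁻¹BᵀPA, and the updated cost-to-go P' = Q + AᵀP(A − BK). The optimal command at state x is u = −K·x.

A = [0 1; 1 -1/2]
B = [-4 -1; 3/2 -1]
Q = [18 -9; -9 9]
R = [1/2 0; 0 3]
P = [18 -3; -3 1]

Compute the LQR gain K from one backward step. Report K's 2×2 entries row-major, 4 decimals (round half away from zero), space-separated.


BᵀP = [-76.5000 13.5000; -15.0000 2.0000]
S = R + BᵀPB = [1/2 0; 0 3] + [326.2500 63.0000; 63.0000 13.0000] = [326.7500 63.0000; 63.0000 16.0000]
BᵀPA = [13.5000 -83.2500; 2.0000 -16.0000]
K = S⁻¹·BᵀPA = [0.0715 -0.2573; -0.1565 0.0133]
A−BK = [0.1295 -0.0161; 0.7363 -0.1007]
AᵀP(A−BK) = [0.3479 -0.0524; -0.0524 0.0387]
P' = Q + AᵀP(A−BK) = [18.3479 -9.0524; -9.0524 9.0387]
tr(P') = 27.3866

0.0715 -0.2573 -0.1565 0.0133


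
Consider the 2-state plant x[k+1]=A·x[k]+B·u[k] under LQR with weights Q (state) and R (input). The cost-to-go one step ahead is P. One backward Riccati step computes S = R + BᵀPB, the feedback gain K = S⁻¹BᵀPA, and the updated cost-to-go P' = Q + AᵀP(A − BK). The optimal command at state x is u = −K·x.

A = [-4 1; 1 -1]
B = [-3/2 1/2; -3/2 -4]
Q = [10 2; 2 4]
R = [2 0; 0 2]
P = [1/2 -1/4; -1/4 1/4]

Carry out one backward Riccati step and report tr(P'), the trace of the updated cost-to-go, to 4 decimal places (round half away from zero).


BᵀP = [-0.3750 0.0000; 1.2500 -1.1250]
S = R + BᵀPB = [2 0; 0 2] + [0.5625 -0.1875; -0.1875 5.1250] = [2.5625 -0.1875; -0.1875 7.1250]
BᵀPA = [1.5000 -0.3750; -6.1250 2.3750]
K = S⁻¹·BᵀPA = [0.5235 -0.1222; -0.8459 0.3301]
A−BK = [-2.7919 0.6517; -1.5983 0.1372]
AᵀP(A−BK) = [4.2838 -1.2947; -1.2947 0.4202]
P' = Q + AᵀP(A−BK) = [14.2838 0.7053; 0.7053 4.4202]
tr(P') = 18.7040

18.7040


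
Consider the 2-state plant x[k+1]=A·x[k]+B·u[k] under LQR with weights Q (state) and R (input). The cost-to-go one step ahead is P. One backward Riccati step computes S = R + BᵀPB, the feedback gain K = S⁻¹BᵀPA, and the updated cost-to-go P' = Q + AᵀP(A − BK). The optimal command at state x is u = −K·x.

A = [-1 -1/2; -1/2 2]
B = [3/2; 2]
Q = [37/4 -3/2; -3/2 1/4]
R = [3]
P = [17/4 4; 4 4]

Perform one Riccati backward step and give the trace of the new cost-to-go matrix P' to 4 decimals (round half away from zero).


BᵀP = [14.3750 14.0000]
S = R + BᵀPB = [3] + [49.5625] = [52.5625]
BᵀPA = [-21.3750 20.8125]
K = S⁻¹·BᵀPA = [-0.4067 0.3960]
A−BK = [-0.3900 -1.0939; 0.3133 1.2081]
AᵀP(A−BK) = [0.5577 -0.4114; -0.4114 0.8216]
P' = Q + AᵀP(A−BK) = [9.8077 -1.9114; -1.9114 1.0716]
tr(P') = 10.8793

10.8793


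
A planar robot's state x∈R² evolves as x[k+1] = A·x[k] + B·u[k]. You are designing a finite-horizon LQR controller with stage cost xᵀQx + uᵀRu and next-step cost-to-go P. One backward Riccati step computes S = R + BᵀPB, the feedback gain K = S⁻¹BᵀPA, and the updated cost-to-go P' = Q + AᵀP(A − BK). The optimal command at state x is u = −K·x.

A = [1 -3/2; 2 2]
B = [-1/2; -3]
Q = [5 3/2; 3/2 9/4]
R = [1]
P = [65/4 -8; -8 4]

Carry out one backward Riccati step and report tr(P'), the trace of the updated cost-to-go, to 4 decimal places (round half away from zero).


BᵀP = [15.8750 -8.0000]
S = R + BᵀPB = [1] + [16.0625] = [17.0625]
BᵀPA = [-0.1250 -39.8125]
K = S⁻¹·BᵀPA = [-0.0073 -2.3333]
A−BK = [0.9963 -2.6667; 1.9780 -5.0000]
AᵀP(A−BK) = [0.2491 -0.6667; -0.6667 7.6667]
P' = Q + AᵀP(A−BK) = [5.2491 0.8333; 0.8333 9.9167]
tr(P') = 15.1658

15.1658


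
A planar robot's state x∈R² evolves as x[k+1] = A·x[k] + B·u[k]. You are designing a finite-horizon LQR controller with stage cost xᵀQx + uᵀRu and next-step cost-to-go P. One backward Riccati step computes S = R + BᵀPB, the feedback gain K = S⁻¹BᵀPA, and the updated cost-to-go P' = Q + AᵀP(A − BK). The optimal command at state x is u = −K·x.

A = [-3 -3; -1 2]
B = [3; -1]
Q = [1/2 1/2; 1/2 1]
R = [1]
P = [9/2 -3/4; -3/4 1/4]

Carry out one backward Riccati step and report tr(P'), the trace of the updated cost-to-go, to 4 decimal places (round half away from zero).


3.9230

BᵀP = [14.2500 -2.5000]
S = R + BᵀPB = [1] + [45.2500] = [46.2500]
BᵀPA = [-40.2500 -47.7500]
K = S⁻¹·BᵀPA = [-0.8703 -1.0324]
A−BK = [-0.3892 0.0973; -1.8703 0.9676]
AᵀP(A−BK) = [1.2216 0.6946; 0.6946 1.2014]
P' = Q + AᵀP(A−BK) = [1.7216 1.1946; 1.1946 2.2014]
tr(P') = 3.9230


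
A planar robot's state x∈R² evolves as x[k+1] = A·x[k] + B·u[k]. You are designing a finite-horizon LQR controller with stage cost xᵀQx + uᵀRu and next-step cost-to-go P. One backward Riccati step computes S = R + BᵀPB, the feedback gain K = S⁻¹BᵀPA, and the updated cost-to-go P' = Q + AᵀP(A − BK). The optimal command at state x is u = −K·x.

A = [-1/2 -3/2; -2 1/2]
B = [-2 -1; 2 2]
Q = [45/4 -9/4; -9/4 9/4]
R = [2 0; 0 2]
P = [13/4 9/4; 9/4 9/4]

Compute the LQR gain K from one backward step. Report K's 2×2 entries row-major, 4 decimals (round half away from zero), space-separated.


0.5636 0.6273 -1.1909 -0.3818

BᵀP = [-2.0000 0.0000; 1.2500 2.2500]
S = R + BᵀPB = [2 0; 0 2] + [4.0000 2.0000; 2.0000 3.2500] = [6.0000 2.0000; 2.0000 5.2500]
BᵀPA = [1.0000 3.0000; -5.1250 -0.7500]
K = S⁻¹·BᵀPA = [0.5636 0.6273; -1.1909 -0.3818]
A−BK = [-0.5636 -0.6273; -0.7455 0.0091]
AᵀP(A−BK) = [7.6455 3.7909; 3.7909 2.3318]
P' = Q + AᵀP(A−BK) = [18.8955 1.5409; 1.5409 4.5818]
tr(P') = 23.4773


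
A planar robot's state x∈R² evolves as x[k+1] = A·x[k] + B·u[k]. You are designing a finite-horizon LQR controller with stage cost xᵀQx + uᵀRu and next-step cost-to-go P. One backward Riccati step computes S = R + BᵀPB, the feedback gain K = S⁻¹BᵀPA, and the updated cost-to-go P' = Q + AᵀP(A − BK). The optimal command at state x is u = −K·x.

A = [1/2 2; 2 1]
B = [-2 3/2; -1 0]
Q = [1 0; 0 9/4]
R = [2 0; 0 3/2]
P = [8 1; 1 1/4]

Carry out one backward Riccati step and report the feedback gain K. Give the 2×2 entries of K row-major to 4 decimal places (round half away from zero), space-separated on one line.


-0.2510 -0.5922 0.1333 0.5333

BᵀP = [-17.0000 -2.2500; 12.0000 1.5000]
S = R + BᵀPB = [2 0; 0 3/2] + [36.2500 -25.5000; -25.5000 18.0000] = [38.2500 -25.5000; -25.5000 19.5000]
BᵀPA = [-13.0000 -36.2500; 9.0000 25.5000]
K = S⁻¹·BᵀPA = [-0.2510 -0.5922; 0.1333 0.5333]
A−BK = [-0.2020 0.0157; 1.7490 0.4078]
AᵀP(A−BK) = [0.5373 0.5020; 0.5020 1.1843]
P' = Q + AᵀP(A−BK) = [1.5373 0.5020; 0.5020 3.4343]
tr(P') = 4.9716


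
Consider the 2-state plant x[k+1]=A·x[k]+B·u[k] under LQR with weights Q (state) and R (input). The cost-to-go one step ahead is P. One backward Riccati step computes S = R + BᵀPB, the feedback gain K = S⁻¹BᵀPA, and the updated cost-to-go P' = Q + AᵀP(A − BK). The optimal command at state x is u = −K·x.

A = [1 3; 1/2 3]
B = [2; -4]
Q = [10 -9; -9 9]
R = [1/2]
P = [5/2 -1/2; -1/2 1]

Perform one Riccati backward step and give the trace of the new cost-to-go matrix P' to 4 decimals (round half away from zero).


42.1196

BᵀP = [7.0000 -5.0000]
S = R + BᵀPB = [1/2] + [34.0000] = [34.5000]
BᵀPA = [4.5000 6.0000]
K = S⁻¹·BᵀPA = [0.1304 0.1739]
A−BK = [0.7391 2.6522; 1.0217 3.6957]
AᵀP(A−BK) = [1.6630 5.9674; 5.9674 21.4565]
P' = Q + AᵀP(A−BK) = [11.6630 -3.0326; -3.0326 30.4565]
tr(P') = 42.1196


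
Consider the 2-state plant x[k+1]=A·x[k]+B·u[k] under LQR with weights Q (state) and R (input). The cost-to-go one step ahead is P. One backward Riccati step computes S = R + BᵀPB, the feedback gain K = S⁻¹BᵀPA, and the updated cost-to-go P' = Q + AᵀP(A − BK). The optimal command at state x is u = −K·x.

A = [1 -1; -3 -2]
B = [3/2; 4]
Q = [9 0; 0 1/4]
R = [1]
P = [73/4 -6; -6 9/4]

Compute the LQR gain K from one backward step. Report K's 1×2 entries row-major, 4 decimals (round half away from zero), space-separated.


0.5567 -0.5567

BᵀP = [3.3750 0.0000]
S = R + BᵀPB = [1] + [5.0625] = [6.0625]
BᵀPA = [3.3750 -3.3750]
K = S⁻¹·BᵀPA = [0.5567 -0.5567]
A−BK = [0.1649 -0.1649; -5.2268 0.2268]
AᵀP(A−BK) = [72.6211 -8.8711; -8.8711 1.3711]
P' = Q + AᵀP(A−BK) = [81.6211 -8.8711; -8.8711 1.6211]
tr(P') = 83.2423


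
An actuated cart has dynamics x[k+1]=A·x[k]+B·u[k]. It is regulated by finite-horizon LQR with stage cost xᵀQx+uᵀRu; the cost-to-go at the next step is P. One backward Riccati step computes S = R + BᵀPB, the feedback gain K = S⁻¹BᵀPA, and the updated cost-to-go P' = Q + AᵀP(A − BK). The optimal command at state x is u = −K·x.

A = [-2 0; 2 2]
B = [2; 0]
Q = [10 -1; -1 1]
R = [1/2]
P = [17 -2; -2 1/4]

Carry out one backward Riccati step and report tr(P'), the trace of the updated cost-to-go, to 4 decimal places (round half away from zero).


BᵀP = [34.0000 -4.0000]
S = R + BᵀPB = [1/2] + [68.0000] = [68.5000]
BᵀPA = [-76.0000 -8.0000]
K = S⁻¹·BᵀPA = [-1.1095 -0.1168]
A−BK = [0.2190 0.2336; 2.0000 2.0000]
AᵀP(A−BK) = [0.6788 0.1241; 0.1241 0.0657]
P' = Q + AᵀP(A−BK) = [10.6788 -0.8759; -0.8759 1.0657]
tr(P') = 11.7445

11.7445


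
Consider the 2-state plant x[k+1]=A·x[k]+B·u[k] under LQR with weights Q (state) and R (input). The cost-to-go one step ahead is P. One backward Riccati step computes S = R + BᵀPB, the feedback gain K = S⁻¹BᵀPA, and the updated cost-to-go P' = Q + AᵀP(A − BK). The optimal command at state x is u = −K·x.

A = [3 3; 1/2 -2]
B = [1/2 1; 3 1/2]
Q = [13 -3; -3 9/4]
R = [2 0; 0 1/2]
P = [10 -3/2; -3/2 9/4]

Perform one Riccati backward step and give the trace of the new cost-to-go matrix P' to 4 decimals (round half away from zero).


29.1834

BᵀP = [0.5000 6.0000; 9.2500 -0.3750]
S = R + BᵀPB = [2 0; 0 1/2] + [18.2500 3.5000; 3.5000 9.0625] = [20.2500 3.5000; 3.5000 9.5625]
BᵀPA = [4.5000 -10.5000; 27.5625 28.5000]
K = S⁻¹·BᵀPA = [-0.2946 -1.1035; 2.9902 3.3843]
A−BK = [0.1571 0.1675; -0.1113 -0.3818]
AᵀP(A−BK) = [4.9714 6.1866; 6.1866 8.9620]
P' = Q + AᵀP(A−BK) = [17.9714 3.1866; 3.1866 11.2120]
tr(P') = 29.1834


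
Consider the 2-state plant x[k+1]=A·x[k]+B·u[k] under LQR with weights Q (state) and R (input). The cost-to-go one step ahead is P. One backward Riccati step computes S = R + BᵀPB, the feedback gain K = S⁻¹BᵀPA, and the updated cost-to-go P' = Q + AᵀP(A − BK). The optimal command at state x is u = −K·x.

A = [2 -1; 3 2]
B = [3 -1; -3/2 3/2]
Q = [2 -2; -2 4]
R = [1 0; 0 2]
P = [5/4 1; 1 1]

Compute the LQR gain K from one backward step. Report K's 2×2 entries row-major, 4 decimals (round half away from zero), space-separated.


BᵀP = [2.2500 1.5000; 0.2500 0.5000]
S = R + BᵀPB = [1 0; 0 2] + [4.5000 0.0000; 0.0000 0.5000] = [5.5000 0.0000; 0.0000 2.5000]
BᵀPA = [9.0000 0.7500; 2.0000 0.7500]
K = S⁻¹·BᵀPA = [1.6364 0.1364; 0.8000 0.3000]
A−BK = [-2.1091 -1.1091; 4.2545 1.7545]
AᵀP(A−BK) = [9.6727 2.6727; 2.6727 0.9227]
P' = Q + AᵀP(A−BK) = [11.6727 0.6727; 0.6727 4.9227]
tr(P') = 16.5955

1.6364 0.1364 0.8000 0.3000


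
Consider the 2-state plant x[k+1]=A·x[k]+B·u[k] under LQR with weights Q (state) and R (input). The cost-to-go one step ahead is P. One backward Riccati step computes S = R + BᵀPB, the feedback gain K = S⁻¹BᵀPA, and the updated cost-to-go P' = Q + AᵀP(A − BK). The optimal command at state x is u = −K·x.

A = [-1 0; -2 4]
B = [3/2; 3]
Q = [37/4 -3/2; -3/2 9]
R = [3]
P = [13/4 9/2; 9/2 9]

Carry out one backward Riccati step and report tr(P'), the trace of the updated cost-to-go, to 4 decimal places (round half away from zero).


BᵀP = [18.3750 33.7500]
S = R + BᵀPB = [3] + [128.8125] = [131.8125]
BᵀPA = [-85.8750 135.0000]
K = S⁻¹·BᵀPA = [-0.6515 1.0242]
A−BK = [-0.0228 -1.5363; -0.0455 0.9275]
AᵀP(A−BK) = [1.3030 -2.0484; -2.0484 5.7354]
P' = Q + AᵀP(A−BK) = [10.5530 -3.5484; -3.5484 14.7354]
tr(P') = 25.2884

25.2884


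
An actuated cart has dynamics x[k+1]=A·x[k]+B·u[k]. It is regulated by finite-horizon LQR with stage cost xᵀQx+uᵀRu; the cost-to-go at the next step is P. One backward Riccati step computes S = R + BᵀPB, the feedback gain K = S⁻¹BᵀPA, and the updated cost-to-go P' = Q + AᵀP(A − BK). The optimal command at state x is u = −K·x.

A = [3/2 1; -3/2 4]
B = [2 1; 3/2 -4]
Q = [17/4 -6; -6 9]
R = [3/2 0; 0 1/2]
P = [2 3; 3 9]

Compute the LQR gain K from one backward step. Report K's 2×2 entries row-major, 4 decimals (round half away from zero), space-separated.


0.3694 0.7136 0.4912 -0.7543

BᵀP = [8.5000 19.5000; -10.0000 -33.0000]
S = R + BᵀPB = [3/2 0; 0 1/2] + [46.2500 -69.5000; -69.5000 122.0000] = [47.7500 -69.5000; -69.5000 122.5000]
BᵀPA = [-16.5000 86.5000; 34.5000 -142.0000]
K = S⁻¹·BᵀPA = [0.3694 0.7136; 0.4912 -0.7543]
A−BK = [0.2699 0.3271; -0.0892 -0.0877]
AᵀP(A−BK) = [0.3982 0.2986; 0.2986 1.1595]
P' = Q + AᵀP(A−BK) = [4.6482 -5.7014; -5.7014 10.1595]
tr(P') = 14.8077


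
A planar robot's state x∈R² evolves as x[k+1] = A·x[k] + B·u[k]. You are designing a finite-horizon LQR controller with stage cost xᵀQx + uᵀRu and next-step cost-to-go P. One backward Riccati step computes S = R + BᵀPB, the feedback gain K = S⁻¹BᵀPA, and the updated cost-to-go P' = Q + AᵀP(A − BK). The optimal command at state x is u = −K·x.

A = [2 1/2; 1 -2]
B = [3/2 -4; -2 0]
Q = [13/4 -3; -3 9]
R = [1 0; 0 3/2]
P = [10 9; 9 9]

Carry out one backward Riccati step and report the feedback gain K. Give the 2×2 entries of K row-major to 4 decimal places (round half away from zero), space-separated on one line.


BᵀP = [-3.0000 -4.5000; -40.0000 -36.0000]
S = R + BᵀPB = [1 0; 0 3/2] + [4.5000 12.0000; 12.0000 160.0000] = [5.5000 12.0000; 12.0000 161.5000]
BᵀPA = [-10.5000 7.5000; -116.0000 52.0000]
K = S⁻¹·BᵀPA = [-0.4081 0.7890; -0.6879 0.2634]
A−BK = [-0.1396 0.3698; 0.1837 -0.4219]
AᵀP(A−BK) = [0.9135 -0.6661; -0.6661 0.8878]
P' = Q + AᵀP(A−BK) = [4.1635 -3.6661; -3.6661 9.8878]
tr(P') = 14.0513

-0.4081 0.7890 -0.6879 0.2634


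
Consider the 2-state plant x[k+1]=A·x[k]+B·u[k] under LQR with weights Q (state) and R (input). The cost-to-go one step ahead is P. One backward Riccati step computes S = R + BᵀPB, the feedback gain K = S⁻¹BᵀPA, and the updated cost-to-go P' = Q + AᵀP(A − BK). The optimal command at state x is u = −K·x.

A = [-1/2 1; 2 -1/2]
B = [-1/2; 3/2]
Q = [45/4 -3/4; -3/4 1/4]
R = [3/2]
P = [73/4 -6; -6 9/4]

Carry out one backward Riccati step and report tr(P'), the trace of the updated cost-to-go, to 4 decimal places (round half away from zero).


BᵀP = [-18.1250 6.3750]
S = R + BᵀPB = [3/2] + [18.6250] = [20.1250]
BᵀPA = [21.8125 -21.3125]
K = S⁻¹·BᵀPA = [1.0839 -1.0590]
A−BK = [0.0419 0.4705; 0.3742 1.0885]
AᵀP(A−BK) = [1.9210 -1.7754; -1.7754 2.2424]
P' = Q + AᵀP(A−BK) = [13.1710 -2.5254; -2.5254 2.4924]
tr(P') = 15.6634

15.6634


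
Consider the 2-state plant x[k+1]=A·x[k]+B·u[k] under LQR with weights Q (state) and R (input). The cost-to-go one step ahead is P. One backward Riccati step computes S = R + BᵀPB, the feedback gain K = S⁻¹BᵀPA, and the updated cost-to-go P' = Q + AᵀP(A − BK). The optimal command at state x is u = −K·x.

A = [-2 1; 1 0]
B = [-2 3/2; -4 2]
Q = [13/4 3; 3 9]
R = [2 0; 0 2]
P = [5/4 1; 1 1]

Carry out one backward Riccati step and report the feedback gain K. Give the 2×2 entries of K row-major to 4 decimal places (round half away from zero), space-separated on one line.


0.1075 -0.1147 -0.1290 0.0932

BᵀP = [-6.5000 -6.0000; 3.8750 3.5000]
S = R + BᵀPB = [2 0; 0 2] + [37.0000 -21.7500; -21.7500 12.8125] = [39.0000 -21.7500; -21.7500 14.8125]
BᵀPA = [7.0000 -6.5000; -4.2500 3.8750]
K = S⁻¹·BᵀPA = [0.1075 -0.1147; -0.1290 0.0932]
A−BK = [-1.5914 0.6308; 1.6882 -0.6452]
AᵀP(A−BK) = [0.6989 -0.3011; -0.3011 0.1434]
P' = Q + AᵀP(A−BK) = [3.9489 2.6989; 2.6989 9.1434]
tr(P') = 13.0923


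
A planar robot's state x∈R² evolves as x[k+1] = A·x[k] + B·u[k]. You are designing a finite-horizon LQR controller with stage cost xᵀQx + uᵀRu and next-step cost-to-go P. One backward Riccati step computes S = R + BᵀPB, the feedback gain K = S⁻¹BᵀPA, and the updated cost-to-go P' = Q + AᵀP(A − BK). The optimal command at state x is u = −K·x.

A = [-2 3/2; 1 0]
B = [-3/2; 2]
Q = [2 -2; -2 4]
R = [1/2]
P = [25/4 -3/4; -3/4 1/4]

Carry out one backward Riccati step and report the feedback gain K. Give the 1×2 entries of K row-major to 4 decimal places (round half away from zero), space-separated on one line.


1.1651 -0.8131

BᵀP = [-10.8750 1.6250]
S = R + BᵀPB = [1/2] + [19.5625] = [20.0625]
BᵀPA = [23.3750 -16.3125]
K = S⁻¹·BᵀPA = [1.1651 -0.8131]
A−BK = [-0.2523 0.2804; -1.3302 1.6262]
AᵀP(A−BK) = [1.0156 -0.8692; -0.8692 0.7991]
P' = Q + AᵀP(A−BK) = [3.0156 -2.8692; -2.8692 4.7991]
tr(P') = 7.8146


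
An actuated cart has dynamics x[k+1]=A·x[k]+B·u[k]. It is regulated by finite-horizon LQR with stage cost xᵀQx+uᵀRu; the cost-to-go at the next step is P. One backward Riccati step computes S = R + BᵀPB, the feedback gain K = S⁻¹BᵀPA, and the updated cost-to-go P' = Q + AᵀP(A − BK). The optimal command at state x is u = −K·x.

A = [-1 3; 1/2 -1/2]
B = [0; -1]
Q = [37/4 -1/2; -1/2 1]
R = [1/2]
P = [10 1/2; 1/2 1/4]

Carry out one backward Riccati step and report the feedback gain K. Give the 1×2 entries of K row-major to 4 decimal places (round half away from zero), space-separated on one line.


BᵀP = [-0.5000 -0.2500]
S = R + BᵀPB = [1/2] + [0.2500] = [0.7500]
BᵀPA = [0.3750 -1.3750]
K = S⁻¹·BᵀPA = [0.5000 -1.8333]
A−BK = [-1.0000 3.0000; 1.0000 -2.3333]
AᵀP(A−BK) = [9.3750 -28.3750; -28.3750 86.0417]
P' = Q + AᵀP(A−BK) = [18.6250 -28.8750; -28.8750 87.0417]
tr(P') = 105.6667

0.5000 -1.8333


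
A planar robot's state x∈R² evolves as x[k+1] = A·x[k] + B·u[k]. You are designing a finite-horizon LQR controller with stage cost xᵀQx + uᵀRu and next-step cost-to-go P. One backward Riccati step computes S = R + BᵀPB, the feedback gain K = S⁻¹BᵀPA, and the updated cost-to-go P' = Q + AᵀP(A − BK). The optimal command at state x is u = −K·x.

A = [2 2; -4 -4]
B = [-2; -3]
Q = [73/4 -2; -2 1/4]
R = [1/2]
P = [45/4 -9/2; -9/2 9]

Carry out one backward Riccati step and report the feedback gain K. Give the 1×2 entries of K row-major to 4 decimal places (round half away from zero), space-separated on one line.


BᵀP = [-9.0000 -18.0000]
S = R + BᵀPB = [1/2] + [72.0000] = [72.5000]
BᵀPA = [54.0000 54.0000]
K = S⁻¹·BᵀPA = [0.7448 0.7448]
A−BK = [3.4897 3.4897; -1.7655 -1.7655]
AᵀP(A−BK) = [220.7793 220.7793; 220.7793 220.7793]
P' = Q + AᵀP(A−BK) = [239.0293 218.7793; 218.7793 221.0293]
tr(P') = 460.0586

0.7448 0.7448


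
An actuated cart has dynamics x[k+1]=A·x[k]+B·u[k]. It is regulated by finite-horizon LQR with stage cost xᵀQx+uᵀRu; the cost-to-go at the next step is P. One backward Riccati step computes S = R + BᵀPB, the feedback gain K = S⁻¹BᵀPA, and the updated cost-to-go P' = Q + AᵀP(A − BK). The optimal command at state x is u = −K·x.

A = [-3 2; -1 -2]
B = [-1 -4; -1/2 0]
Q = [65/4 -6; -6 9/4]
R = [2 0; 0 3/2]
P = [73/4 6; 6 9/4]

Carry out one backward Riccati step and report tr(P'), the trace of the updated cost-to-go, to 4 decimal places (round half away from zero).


20.9667

BᵀP = [-21.2500 -7.1250; -73.0000 -24.0000]
S = R + BᵀPB = [2 0; 0 3/2] + [24.8125 85.0000; 85.0000 292.0000] = [26.8125 85.0000; 85.0000 293.5000]
BᵀPA = [70.8750 -28.2500; 243.0000 -98.0000]
K = S⁻¹·BᵀPA = [0.2278 0.0599; 0.7620 -0.3513]
A−BK = [0.2757 0.6549; -0.8861 -1.9700]
AᵀP(A−BK) = [1.1970 0.1080; 0.1080 1.2698]
P' = Q + AᵀP(A−BK) = [17.4470 -5.8920; -5.8920 3.5198]
tr(P') = 20.9667


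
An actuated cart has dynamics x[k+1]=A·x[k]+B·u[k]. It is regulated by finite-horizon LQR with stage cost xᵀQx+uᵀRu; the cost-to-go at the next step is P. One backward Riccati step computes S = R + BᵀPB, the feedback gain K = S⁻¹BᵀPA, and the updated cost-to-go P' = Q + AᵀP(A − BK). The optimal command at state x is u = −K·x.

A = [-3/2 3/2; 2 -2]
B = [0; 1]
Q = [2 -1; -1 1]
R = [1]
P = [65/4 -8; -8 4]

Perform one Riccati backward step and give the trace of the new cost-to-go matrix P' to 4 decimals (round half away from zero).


44.1250

BᵀP = [-8.0000 4.0000]
S = R + BᵀPB = [1] + [4.0000] = [5.0000]
BᵀPA = [20.0000 -20.0000]
K = S⁻¹·BᵀPA = [4.0000 -4.0000]
A−BK = [-1.5000 1.5000; -2.0000 2.0000]
AᵀP(A−BK) = [20.5625 -20.5625; -20.5625 20.5625]
P' = Q + AᵀP(A−BK) = [22.5625 -21.5625; -21.5625 21.5625]
tr(P') = 44.1250


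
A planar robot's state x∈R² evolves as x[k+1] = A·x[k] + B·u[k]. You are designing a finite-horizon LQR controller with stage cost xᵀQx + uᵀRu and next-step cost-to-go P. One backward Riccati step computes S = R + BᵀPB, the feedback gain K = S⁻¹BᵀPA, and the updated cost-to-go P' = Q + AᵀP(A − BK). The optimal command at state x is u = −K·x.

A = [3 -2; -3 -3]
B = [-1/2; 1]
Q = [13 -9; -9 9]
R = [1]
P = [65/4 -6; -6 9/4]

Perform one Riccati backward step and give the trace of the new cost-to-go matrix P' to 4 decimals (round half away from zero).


44.2277

BᵀP = [-14.1250 5.2500]
S = R + BᵀPB = [1] + [12.3125] = [13.3125]
BᵀPA = [-58.1250 12.5000]
K = S⁻¹·BᵀPA = [-4.3662 0.9390]
A−BK = [0.8169 -1.5305; 1.3662 -3.9390]
AᵀP(A−BK) = [20.7148 -4.6725; -4.6725 1.5129]
P' = Q + AᵀP(A−BK) = [33.7148 -13.6725; -13.6725 10.5129]
tr(P') = 44.2277


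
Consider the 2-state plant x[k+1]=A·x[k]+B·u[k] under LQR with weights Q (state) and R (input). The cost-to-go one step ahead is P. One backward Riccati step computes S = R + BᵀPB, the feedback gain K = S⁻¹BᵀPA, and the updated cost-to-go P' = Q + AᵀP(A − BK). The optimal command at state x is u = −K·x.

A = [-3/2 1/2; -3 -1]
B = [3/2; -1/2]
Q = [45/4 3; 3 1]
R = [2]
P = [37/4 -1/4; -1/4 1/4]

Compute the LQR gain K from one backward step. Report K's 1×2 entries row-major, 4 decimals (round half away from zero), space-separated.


BᵀP = [14.0000 -0.5000]
S = R + BᵀPB = [2] + [21.2500] = [23.2500]
BᵀPA = [-19.5000 7.5000]
K = S⁻¹·BᵀPA = [-0.8387 0.3226]
A−BK = [-0.2419 0.0161; -3.4194 -0.8387]
AᵀP(A−BK) = [4.4577 0.1028; 0.1028 0.3931]
P' = Q + AᵀP(A−BK) = [15.7077 3.1028; 3.1028 1.3931]
tr(P') = 17.1008

-0.8387 0.3226


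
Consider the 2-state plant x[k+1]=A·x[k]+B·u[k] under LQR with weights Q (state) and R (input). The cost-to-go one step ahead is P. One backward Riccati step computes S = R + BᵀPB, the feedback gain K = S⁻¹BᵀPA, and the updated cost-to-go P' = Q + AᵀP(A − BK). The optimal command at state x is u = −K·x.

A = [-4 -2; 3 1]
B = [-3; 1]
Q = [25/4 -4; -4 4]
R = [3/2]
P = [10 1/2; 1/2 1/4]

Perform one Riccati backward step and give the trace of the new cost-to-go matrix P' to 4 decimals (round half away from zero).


14.0951

BᵀP = [-29.5000 -1.2500]
S = R + BᵀPB = [3/2] + [87.2500] = [88.7500]
BᵀPA = [114.2500 57.7500]
K = S⁻¹·BᵀPA = [1.2873 0.6507]
A−BK = [-0.1380 -0.0479; 1.7127 0.3493]
AᵀP(A−BK) = [3.1732 1.4070; 1.4070 0.6718]
P' = Q + AᵀP(A−BK) = [9.4232 -2.5930; -2.5930 4.6718]
tr(P') = 14.0951


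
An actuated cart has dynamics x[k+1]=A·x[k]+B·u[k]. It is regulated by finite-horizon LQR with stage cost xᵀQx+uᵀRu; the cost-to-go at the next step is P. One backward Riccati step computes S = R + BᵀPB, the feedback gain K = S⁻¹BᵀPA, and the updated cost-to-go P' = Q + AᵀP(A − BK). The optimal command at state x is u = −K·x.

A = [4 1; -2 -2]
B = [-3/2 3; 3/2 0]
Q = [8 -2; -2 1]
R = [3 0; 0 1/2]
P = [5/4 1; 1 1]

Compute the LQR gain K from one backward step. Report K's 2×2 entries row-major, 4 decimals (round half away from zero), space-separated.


BᵀP = [-0.3750 0.0000; 3.7500 3.0000]
S = R + BᵀPB = [3 0; 0 1/2] + [0.5625 -1.1250; -1.1250 11.2500] = [3.5625 -1.1250; -1.1250 11.7500]
BᵀPA = [-1.5000 -0.3750; 9.0000 -2.2500]
K = S⁻¹·BᵀPA = [-0.1848 -0.1709; 0.7483 -0.2079]
A−BK = [1.4781 1.3672; -1.7229 -1.7436]
AᵀP(A−BK) = [0.9885 0.6143; 0.6143 0.7182]
P' = Q + AᵀP(A−BK) = [8.9885 -1.3857; -1.3857 1.7182]
tr(P') = 10.7067

-0.1848 -0.1709 0.7483 -0.2079


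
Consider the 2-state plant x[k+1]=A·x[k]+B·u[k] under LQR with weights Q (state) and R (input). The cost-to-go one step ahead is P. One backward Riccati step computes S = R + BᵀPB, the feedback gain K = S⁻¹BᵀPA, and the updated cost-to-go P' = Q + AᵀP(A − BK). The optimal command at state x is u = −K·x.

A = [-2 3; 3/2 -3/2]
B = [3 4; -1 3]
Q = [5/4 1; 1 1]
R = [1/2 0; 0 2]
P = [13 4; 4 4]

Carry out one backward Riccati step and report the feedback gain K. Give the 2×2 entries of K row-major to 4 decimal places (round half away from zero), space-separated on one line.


BᵀP = [35.0000 8.0000; 64.0000 28.0000]
S = R + BᵀPB = [1/2 0; 0 2] + [97.0000 164.0000; 164.0000 340.0000] = [97.5000 164.0000; 164.0000 342.0000]
BᵀPA = [-58.0000 93.0000; -86.0000 150.0000]
K = S⁻¹·BᵀPA = [-0.8888 1.1174; 0.1748 -0.0972]
A−BK = [-0.0326 0.0367; 0.0869 -0.0909]
AᵀP(A−BK) = [0.4774 -0.5531; -0.5531 0.6671]
P' = Q + AᵀP(A−BK) = [1.7274 0.4469; 0.4469 1.6671]
tr(P') = 3.3945

-0.8888 1.1174 0.1748 -0.0972


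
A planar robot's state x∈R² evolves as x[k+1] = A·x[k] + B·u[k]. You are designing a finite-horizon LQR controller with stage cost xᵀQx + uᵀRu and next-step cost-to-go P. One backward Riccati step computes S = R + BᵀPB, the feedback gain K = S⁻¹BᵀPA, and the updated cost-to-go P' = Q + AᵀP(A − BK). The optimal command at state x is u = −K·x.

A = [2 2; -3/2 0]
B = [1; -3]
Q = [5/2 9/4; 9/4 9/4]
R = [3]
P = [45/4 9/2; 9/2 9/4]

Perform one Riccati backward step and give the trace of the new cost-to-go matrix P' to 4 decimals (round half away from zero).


69.9438

BᵀP = [-2.2500 -2.2500]
S = R + BᵀPB = [3] + [4.5000] = [7.5000]
BᵀPA = [-1.1250 -4.5000]
K = S⁻¹·BᵀPA = [-0.1500 -0.6000]
A−BK = [2.1500 2.6000; -1.9500 -1.8000]
AᵀP(A−BK) = [22.8938 30.8250; 30.8250 42.3000]
P' = Q + AᵀP(A−BK) = [25.3938 33.0750; 33.0750 44.5500]
tr(P') = 69.9438


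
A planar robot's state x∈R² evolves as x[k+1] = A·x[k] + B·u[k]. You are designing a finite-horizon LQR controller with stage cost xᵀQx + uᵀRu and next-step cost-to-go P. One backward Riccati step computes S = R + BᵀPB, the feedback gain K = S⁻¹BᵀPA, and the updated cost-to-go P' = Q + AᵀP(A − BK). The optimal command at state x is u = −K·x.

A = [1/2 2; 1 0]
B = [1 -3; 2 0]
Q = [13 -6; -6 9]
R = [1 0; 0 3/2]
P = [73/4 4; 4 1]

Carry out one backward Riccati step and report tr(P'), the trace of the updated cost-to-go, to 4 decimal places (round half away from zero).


BᵀP = [26.2500 6.0000; -54.7500 -12.0000]
S = R + BᵀPB = [1 0; 0 3/2] + [38.2500 -78.7500; -78.7500 164.2500] = [39.2500 -78.7500; -78.7500 165.7500]
BᵀPA = [19.1250 52.5000; -39.3750 -109.5000]
K = S⁻¹·BᵀPA = [0.2275 0.2589; -0.1295 -0.5376]
A−BK = [-0.1159 0.1282; 0.5450 -0.5179]
AᵀP(A−BK) = [0.1137 0.1295; 0.1295 0.5376]
P' = Q + AᵀP(A−BK) = [13.1137 -5.8705; -5.8705 9.5376]
tr(P') = 22.6514

22.6514
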